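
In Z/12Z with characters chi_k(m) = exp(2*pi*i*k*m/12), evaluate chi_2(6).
chi_2(6) = zeta_12^12 = 1

Justification: chi_2(6) = zeta_12^(2*6) = zeta_12^12. Since zeta_12^12 = 1, this equals zeta_12^0 = exp(2*pi*i*0/12) = 1.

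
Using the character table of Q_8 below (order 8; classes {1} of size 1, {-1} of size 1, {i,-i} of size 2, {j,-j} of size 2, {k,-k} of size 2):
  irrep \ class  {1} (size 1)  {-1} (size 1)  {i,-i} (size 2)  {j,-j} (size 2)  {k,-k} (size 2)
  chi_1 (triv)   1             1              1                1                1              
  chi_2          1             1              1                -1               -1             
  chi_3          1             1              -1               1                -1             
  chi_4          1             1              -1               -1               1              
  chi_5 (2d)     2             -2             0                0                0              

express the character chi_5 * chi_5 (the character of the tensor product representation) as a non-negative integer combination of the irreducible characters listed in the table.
chi_5 tensor chi_5 = chi_1 + chi_2 + chi_3 + chi_4 (all other irreducibles have multiplicity 0).

Proof sketch: The character of a tensor product is the pointwise product (chi_5 * chi_5)(C) = chi_5(C) * chi_5(C):
  {1}: (2)*(2), {-1}: (-2)*(-2), {i,-i}: (0)*(0), {j,-j}: (0)*(0), {k,-k}: (0)*(0)
so (chi_5 * chi_5) takes values
  {1} -> 4, {-1} -> 4, {i,-i} -> 0, {j,-j} -> 0, {k,-k} -> 0.
Now take the inner product of this character with each irreducible chi from the table, <chi_5*chi_5, chi> = (1/8) sum_C |C| (chi_5*chi_5)(C) conj(chi(C)):
  <chi_5*chi_5, chi_1> = (1/8)[1*(4)*conj(1) + 1*(4)*conj(1) + 2*(0)*conj(1) + 2*(0)*conj(1) + 2*(0)*conj(1)]
      = (1/8)[(4) + (4) + (0) + (0) + (0)] = 8/8 = 1
  <chi_5*chi_5, chi_2> = (1/8)[1*(4)*conj(1) + 1*(4)*conj(1) + 2*(0)*conj(1) + 2*(0)*conj(-1) + 2*(0)*conj(-1)]
      = (1/8)[(4) + (4) + (0) + (0) + (0)] = 8/8 = 1
  <chi_5*chi_5, chi_3> = (1/8)[1*(4)*conj(1) + 1*(4)*conj(1) + 2*(0)*conj(-1) + 2*(0)*conj(1) + 2*(0)*conj(-1)]
      = (1/8)[(4) + (4) + (0) + (0) + (0)] = 8/8 = 1
  <chi_5*chi_5, chi_4> = (1/8)[1*(4)*conj(1) + 1*(4)*conj(1) + 2*(0)*conj(-1) + 2*(0)*conj(-1) + 2*(0)*conj(1)]
      = (1/8)[(4) + (4) + (0) + (0) + (0)] = 8/8 = 1
  <chi_5*chi_5, chi_5> = (1/8)[1*(4)*conj(2) + 1*(4)*conj(-2) + 2*(0)*conj(0) + 2*(0)*conj(0) + 2*(0)*conj(0)]
      = (1/8)[(8) + (-8) + (0) + (0) + (0)] = 0/8 = 0
Hence the multiplicities are chi_1: 1, chi_2: 1, chi_3: 1, chi_4: 1. Dimension check: dim(chi_5)*dim(chi_5) = 2*2 = 4 and sum (mult * dim) = 1*1 + 1*1 + 1*1 + 1*1 = 4.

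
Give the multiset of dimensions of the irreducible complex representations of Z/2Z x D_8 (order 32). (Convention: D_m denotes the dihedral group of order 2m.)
Dimensions: 1, 1, 1, 1, 1, 1, 1, 1, 2, 2, 2, 2, 2, 2

Solution. There are 14 irreducibles (= number of conjugacy classes). Their dimensions d_i satisfy sum d_i^2 = |G| = 32: 1 + 1 + 1 + 1 + 1 + 1 + 1 + 1 + 4 + 4 + 4 + 4 + 4 + 4 = 32. (For the product with Z/2Z: each of the 2 1-dim characters of Z/2Z tensors with each irrep of D_8, giving 2 copies of each D_8-dimension.)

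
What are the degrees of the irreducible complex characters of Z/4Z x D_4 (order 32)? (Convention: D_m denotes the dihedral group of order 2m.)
Dimensions: 1, 1, 1, 1, 1, 1, 1, 1, 1, 1, 1, 1, 1, 1, 1, 1, 2, 2, 2, 2

Proof sketch: There are 20 irreducibles (= number of conjugacy classes). Their dimensions d_i satisfy sum d_i^2 = |G| = 32: 1 + 1 + 1 + 1 + 1 + 1 + 1 + 1 + 1 + 1 + 1 + 1 + 1 + 1 + 1 + 1 + 4 + 4 + 4 + 4 = 32. (For the product with Z/4Z: each of the 4 1-dim characters of Z/4Z tensors with each irrep of D_4, giving 4 copies of each D_4-dimension.)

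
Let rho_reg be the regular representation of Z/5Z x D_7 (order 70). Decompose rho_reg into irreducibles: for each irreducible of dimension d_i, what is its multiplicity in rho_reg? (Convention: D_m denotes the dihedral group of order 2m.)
Each irreducible V_i of dimension d_i appears with multiplicity d_i, i.e. rho_reg = (direct sum over all irreducibles V_i) d_i V_i. The irreducible dimensions for Z/5Z x D_7 are 1, 1, 1, 1, 1, 1, 1, 1, 1, 1, 2, 2, 2, 2, 2, 2, 2, 2, 2, 2, 2, 2, 2, 2, 2: 10 irreducibles of dimension 1, each with multiplicity 1; 15 irreducibles of dimension 2, each with multiplicity 2. Total dimension 10*1*1 + 15*2*2 = 70 = |G|.

Argument: General theorem: in the regular representation of a finite group G, each irreducible appears with multiplicity equal to its dimension. Check: dim(rho_reg) = sum d_i^2 = 1 + 1 + 1 + 1 + 1 + 1 + 1 + 1 + 1 + 1 + 4 + 4 + 4 + 4 + 4 + 4 + 4 + 4 + 4 + 4 + 4 + 4 + 4 + 4 + 4 = 70 = |G|.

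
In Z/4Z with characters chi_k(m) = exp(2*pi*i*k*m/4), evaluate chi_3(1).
chi_3(1) = zeta_4^3 = -I

Working: chi_3(1) = zeta_4^(3*1) = zeta_4^3. Since zeta_4^4 = 1, this equals zeta_4^3 = exp(2*pi*i*3/4) = -I.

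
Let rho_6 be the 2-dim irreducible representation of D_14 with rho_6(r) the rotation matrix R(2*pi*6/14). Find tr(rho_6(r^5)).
chi_{rho_6}(r^5) = 2*cos(2*pi*6*5/14) = 2*cos(30*pi/7)

Derivation: rho_6(r^5) is rotation by angle 2*pi*6*5/14, whose trace is 2*cos(2*pi*6*5/14) = 2*cos(30*pi/7).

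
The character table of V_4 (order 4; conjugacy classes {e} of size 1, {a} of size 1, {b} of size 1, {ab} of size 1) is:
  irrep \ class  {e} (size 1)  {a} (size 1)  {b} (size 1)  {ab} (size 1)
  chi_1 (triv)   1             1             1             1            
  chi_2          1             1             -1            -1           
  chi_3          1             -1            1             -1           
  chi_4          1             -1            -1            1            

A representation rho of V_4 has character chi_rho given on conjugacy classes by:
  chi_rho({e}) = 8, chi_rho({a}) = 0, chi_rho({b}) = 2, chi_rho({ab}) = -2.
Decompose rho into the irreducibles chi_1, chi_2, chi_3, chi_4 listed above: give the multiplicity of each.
Multiplicities: chi_1: 2, chi_2: 2, chi_3: 3, chi_4: 1.

Argument: Use <chi_rho, chi> = (1/|G|) sum_C |C| * chi_rho(C) * conj(chi(C)) with |G| = 4 for each irreducible chi in the table:
  <chi_rho, chi_1> = (1/4)[1*(8)*conj(1) + 1*(0)*conj(1) + 1*(2)*conj(1) + 1*(-2)*conj(1)]
      = (1/4)[(8) + (0) + (2) + (-2)] = 8/4 = 2
  <chi_rho, chi_2> = (1/4)[1*(8)*conj(1) + 1*(0)*conj(1) + 1*(2)*conj(-1) + 1*(-2)*conj(-1)]
      = (1/4)[(8) + (0) + (-2) + (2)] = 8/4 = 2
  <chi_rho, chi_3> = (1/4)[1*(8)*conj(1) + 1*(0)*conj(-1) + 1*(2)*conj(1) + 1*(-2)*conj(-1)]
      = (1/4)[(8) + (0) + (2) + (2)] = 12/4 = 3
  <chi_rho, chi_4> = (1/4)[1*(8)*conj(1) + 1*(0)*conj(-1) + 1*(2)*conj(-1) + 1*(-2)*conj(1)]
      = (1/4)[(8) + (0) + (-2) + (-2)] = 4/4 = 1
Dimension check: dim(rho) = sum (mult * dim) = 2*1 + 2*1 + 3*1 + 1*1 = 8 = chi_rho(e) = 8.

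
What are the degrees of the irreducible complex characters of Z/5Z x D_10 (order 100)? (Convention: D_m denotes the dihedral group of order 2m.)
Dimensions: 1, 1, 1, 1, 1, 1, 1, 1, 1, 1, 1, 1, 1, 1, 1, 1, 1, 1, 1, 1, 2, 2, 2, 2, 2, 2, 2, 2, 2, 2, 2, 2, 2, 2, 2, 2, 2, 2, 2, 2

Explanation: There are 40 irreducibles (= number of conjugacy classes). Their dimensions d_i satisfy sum d_i^2 = |G| = 100: 1 + 1 + 1 + 1 + 1 + 1 + 1 + 1 + 1 + 1 + 1 + 1 + 1 + 1 + 1 + 1 + 1 + 1 + 1 + 1 + 4 + 4 + 4 + 4 + 4 + 4 + 4 + 4 + 4 + 4 + 4 + 4 + 4 + 4 + 4 + 4 + 4 + 4 + 4 + 4 = 100. (For the product with Z/5Z: each of the 5 1-dim characters of Z/5Z tensors with each irrep of D_10, giving 5 copies of each D_10-dimension.)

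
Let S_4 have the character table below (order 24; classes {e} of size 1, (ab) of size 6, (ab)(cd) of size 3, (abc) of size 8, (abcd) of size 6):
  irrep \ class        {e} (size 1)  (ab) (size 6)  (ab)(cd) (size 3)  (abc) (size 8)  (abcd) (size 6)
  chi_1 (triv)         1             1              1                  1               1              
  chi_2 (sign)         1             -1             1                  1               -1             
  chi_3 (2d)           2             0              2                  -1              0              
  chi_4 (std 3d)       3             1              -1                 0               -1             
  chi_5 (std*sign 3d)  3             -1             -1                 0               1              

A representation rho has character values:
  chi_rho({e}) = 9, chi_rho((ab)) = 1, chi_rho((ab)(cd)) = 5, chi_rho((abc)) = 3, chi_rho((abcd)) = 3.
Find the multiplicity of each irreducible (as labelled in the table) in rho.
Multiplicities: chi_1: 3, chi_2: 1, chi_3: 1, chi_4: 0, chi_5: 1.

Solution. Use <chi_rho, chi> = (1/|G|) sum_C |C| * chi_rho(C) * conj(chi(C)) with |G| = 24 for each irreducible chi in the table:
  <chi_rho, chi_1> = (1/24)[1*(9)*conj(1) + 6*(1)*conj(1) + 3*(5)*conj(1) + 8*(3)*conj(1) + 6*(3)*conj(1)]
      = (1/24)[(9) + (6) + (15) + (24) + (18)] = 72/24 = 3
  <chi_rho, chi_2> = (1/24)[1*(9)*conj(1) + 6*(1)*conj(-1) + 3*(5)*conj(1) + 8*(3)*conj(1) + 6*(3)*conj(-1)]
      = (1/24)[(9) + (-6) + (15) + (24) + (-18)] = 24/24 = 1
  <chi_rho, chi_3> = (1/24)[1*(9)*conj(2) + 6*(1)*conj(0) + 3*(5)*conj(2) + 8*(3)*conj(-1) + 6*(3)*conj(0)]
      = (1/24)[(18) + (0) + (30) + (-24) + (0)] = 24/24 = 1
  <chi_rho, chi_4> = (1/24)[1*(9)*conj(3) + 6*(1)*conj(1) + 3*(5)*conj(-1) + 8*(3)*conj(0) + 6*(3)*conj(-1)]
      = (1/24)[(27) + (6) + (-15) + (0) + (-18)] = 0/24 = 0
  <chi_rho, chi_5> = (1/24)[1*(9)*conj(3) + 6*(1)*conj(-1) + 3*(5)*conj(-1) + 8*(3)*conj(0) + 6*(3)*conj(1)]
      = (1/24)[(27) + (-6) + (-15) + (0) + (18)] = 24/24 = 1
Dimension check: dim(rho) = sum (mult * dim) = 3*1 + 1*1 + 1*2 + 0*3 + 1*3 = 9 = chi_rho(e) = 9.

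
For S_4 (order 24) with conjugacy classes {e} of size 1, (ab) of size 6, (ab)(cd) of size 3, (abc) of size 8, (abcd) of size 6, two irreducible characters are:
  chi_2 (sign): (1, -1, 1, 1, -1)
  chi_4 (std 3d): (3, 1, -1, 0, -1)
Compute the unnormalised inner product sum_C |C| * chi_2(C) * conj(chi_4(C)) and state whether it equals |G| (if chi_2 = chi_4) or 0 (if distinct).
Sum = 0; so <chi_2, chi_4> = 0 (distinct irreducibles are orthogonal).

Proof sketch: Compute term by term over conjugacy classes (|C| * chi_2(C) * conj(chi_4(C))):
  1*(1)*conj(3) + 6*(-1)*conj(1) + 3*(1)*conj(-1) + 8*(1)*conj(0) + 6*(-1)*conj(-1)
  = (3) + (-6) + (-3) + (0) + (6)
  = 0.
Dividing by |G| = 24 gives 0/24 = 0, matching the row-orthogonality relation <chi_2, chi_4> = [chi_2 = chi_4].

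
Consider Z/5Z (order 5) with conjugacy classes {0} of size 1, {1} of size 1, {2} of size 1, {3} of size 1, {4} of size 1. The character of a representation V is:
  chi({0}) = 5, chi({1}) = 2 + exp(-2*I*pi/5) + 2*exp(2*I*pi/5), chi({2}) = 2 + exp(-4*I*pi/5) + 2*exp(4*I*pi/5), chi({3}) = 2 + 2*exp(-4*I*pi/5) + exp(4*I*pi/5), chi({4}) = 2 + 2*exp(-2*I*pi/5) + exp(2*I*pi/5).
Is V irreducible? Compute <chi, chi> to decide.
Not irreducible (reducible): <chi, chi> = 9 > 1.

Justification: <chi, chi> = (1/|G|) sum_C |C| * |chi(C)|^2 = (1/5)[1*|5|^2 + 1*|2 + exp(-2*I*pi/5) + 2*exp(2*I*pi/5)|^2 + 1*|2 + exp(-4*I*pi/5) + 2*exp(4*I*pi/5)|^2 + 1*|2 + 2*exp(-4*I*pi/5) + exp(4*I*pi/5)|^2 + 1*|2 + 2*exp(-2*I*pi/5) + exp(2*I*pi/5)|^2]
  = (1/5)[(25) + (9 + 6*exp(-2*I*pi/5) + 2*exp(-4*I*pi/5) + 2*exp(4*I*pi/5) + 6*exp(2*I*pi/5)) + (9 + 6*exp(-4*I*pi/5) + 2*exp(-2*I*pi/5) + 2*exp(2*I*pi/5) + 6*exp(4*I*pi/5)) + (9 + 6*exp(-4*I*pi/5) + 2*exp(-2*I*pi/5) + 2*exp(2*I*pi/5) + 6*exp(4*I*pi/5)) + (9 + 6*exp(-2*I*pi/5) + 2*exp(-4*I*pi/5) + 2*exp(4*I*pi/5) + 6*exp(2*I*pi/5))] = 45/5 = 9.
(Exp terms are combined using exp(i*s)*conj(exp(i*t)) = exp(i*(s-t)), and sums of them are collapsed using the identity that for every m > 1 the m distinct m-th roots of unity sum to 0, e.g. 1 + exp(2*I*pi/3) + exp(-2*I*pi/3) = 0.)
A character is irreducible iff <chi, chi> = 1, so this representation is reducible.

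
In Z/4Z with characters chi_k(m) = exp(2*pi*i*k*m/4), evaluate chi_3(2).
chi_3(2) = zeta_4^6 = -1

Proof sketch: chi_3(2) = zeta_4^(3*2) = zeta_4^6. Since zeta_4^4 = 1, this equals zeta_4^2 = exp(2*pi*i*2/4) = -1.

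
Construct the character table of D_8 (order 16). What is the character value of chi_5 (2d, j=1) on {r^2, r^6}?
Conjugacy classes: {e} of size 1, {r^4} of size 1, {r^1, r^7} of size 2, {r^2, r^6} of size 2, {r^3, r^5} of size 2, {s, sr^2, ...} of size 4, {sr, sr^3, ...} of size 4.
Character table:
  irrep \ class              {e} (size 1)  {r^4} (size 1)  {r^1, r^7} (size 2)  {r^2, r^6} (size 2)  {r^3, r^5} (size 2)  {s, sr^2, ...} (size 4)  {sr, sr^3, ...} (size 4)
  chi_1 (triv)               1             1               1                    1                    1                    1                        1                       
  chi_2 (sign: r->1, s->-1)  1             1               1                    1                    1                    -1                       -1                      
  chi_3 (r->-1, s->1)        1             1               -1                   1                    -1                   1                        -1                      
  chi_4 (r->-1, s->-1)       1             1               -1                   1                    -1                   -1                       1                       
  chi_5 (2d, j=1)            2             -2              sqrt(2)              0                    -sqrt(2)             0                        0                       
  chi_6 (2d, j=2)            2             2               0                    -2                   0                    0                        0                       
  chi_7 (2d, j=3)            2             -2              -sqrt(2)             0                    sqrt(2)              0                        0                       

Spot check: chi_5 (2d, j=1) on {r^2, r^6} = 0.

Working: D_8 has order 2*8 = 16 with 7 conjugacy classes, hence 7 irreducibles. Sum of squared dims 1 + 1 + 1 + 1 + 4 + 4 + 4 = 16 = |G|. Linear characters come from the abelianisation; the 2-dimensional irreps have character r^k -> 2*cos(2*pi*j*k/8), reflections -> 0.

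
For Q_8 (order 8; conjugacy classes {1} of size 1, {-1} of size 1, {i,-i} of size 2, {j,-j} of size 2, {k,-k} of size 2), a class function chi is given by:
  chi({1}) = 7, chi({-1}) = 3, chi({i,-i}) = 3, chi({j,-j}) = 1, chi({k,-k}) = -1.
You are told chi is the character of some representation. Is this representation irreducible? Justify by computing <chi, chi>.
Not irreducible (reducible): <chi, chi> = 10 > 1.

Explanation: <chi, chi> = (1/|G|) sum_C |C| * |chi(C)|^2 = (1/8)[1*|7|^2 + 1*|3|^2 + 2*|3|^2 + 2*|1|^2 + 2*|-1|^2]
  = (1/8)[(49) + (9) + (18) + (2) + (2)] = 80/8 = 10.
A character is irreducible iff <chi, chi> = 1, so this representation is reducible.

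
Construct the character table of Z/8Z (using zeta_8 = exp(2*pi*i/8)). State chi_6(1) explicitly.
Character table of Z/8Z (irreps indexed chi_0,...,chi_7 with chi_k(m) = zeta_8^(k*m), zeta_8 = exp(2*pi*i/8)):
  irrep \ class  {0} (size 1)  {1} (size 1)    {2} (size 1)  {3} (size 1)    {4} (size 1)  {5} (size 1)    {6} (size 1)  {7} (size 1)  
  chi_0          1             1               1             1               1             1               1             1             
  chi_1          1             exp(I*pi/4)     I             exp(3*I*pi/4)   -1            exp(-3*I*pi/4)  -I            exp(-I*pi/4)  
  chi_2          1             I               -1            -I              1             I               -1            -I            
  chi_3          1             exp(3*I*pi/4)   -I            exp(I*pi/4)     -1            exp(-I*pi/4)    I             exp(-3*I*pi/4)
  chi_4          1             -1              1             -1              1             -1              1             -1            
  chi_5          1             exp(-3*I*pi/4)  I             exp(-I*pi/4)    -1            exp(I*pi/4)     -I            exp(3*I*pi/4) 
  chi_6          1             -I              -1            I               1             -I              -1            I             
  chi_7          1             exp(-I*pi/4)    -I            exp(-3*I*pi/4)  -1            exp(3*I*pi/4)   I             exp(I*pi/4)   

Spot check: chi_6(1) = zeta_8^(6*1) = zeta_8^6 = -I.

Why: Z/8Z is abelian, so all 8 irreducible complex representations are 1-dimensional. They are given by chi_k(m) = zeta_8^(k*m) for k = 0,...,7. Row orthogonality: sum_m chi_k(m) conj(chi_l(m)) = 8 * [k = l].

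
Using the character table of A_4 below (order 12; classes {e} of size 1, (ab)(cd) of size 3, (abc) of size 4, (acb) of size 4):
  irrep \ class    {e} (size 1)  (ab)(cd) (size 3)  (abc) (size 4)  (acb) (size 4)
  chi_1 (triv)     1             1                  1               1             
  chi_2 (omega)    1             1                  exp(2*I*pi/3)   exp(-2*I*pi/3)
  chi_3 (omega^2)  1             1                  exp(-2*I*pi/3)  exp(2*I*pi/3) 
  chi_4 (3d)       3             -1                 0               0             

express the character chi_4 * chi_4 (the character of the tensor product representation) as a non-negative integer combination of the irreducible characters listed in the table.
chi_4 tensor chi_4 = chi_1 + chi_2 + chi_3 + 2*chi_4 (all other irreducibles have multiplicity 0).

The character of a tensor product is the pointwise product (chi_4 * chi_4)(C) = chi_4(C) * chi_4(C):
  {e}: (3)*(3), (ab)(cd): (-1)*(-1), (abc): (0)*(0), (acb): (0)*(0)
so (chi_4 * chi_4) takes values
  {e} -> 9, (ab)(cd) -> 1, (abc) -> 0, (acb) -> 0.
Now take the inner product of this character with each irreducible chi from the table, <chi_4*chi_4, chi> = (1/12) sum_C |C| (chi_4*chi_4)(C) conj(chi(C)):
  <chi_4*chi_4, chi_1> = (1/12)[1*(9)*conj(1) + 3*(1)*conj(1) + 4*(0)*conj(1) + 4*(0)*conj(1)]
      = (1/12)[(9) + (3) + (0) + (0)] = 12/12 = 1
  <chi_4*chi_4, chi_2> = (1/12)[1*(9)*conj(1) + 3*(1)*conj(1) + 4*(0)*conj(exp(2*I*pi/3)) + 4*(0)*conj(exp(-2*I*pi/3))]
      = (1/12)[(9) + (3) + (0) + (0)] = 12/12 = 1
  <chi_4*chi_4, chi_3> = (1/12)[1*(9)*conj(1) + 3*(1)*conj(1) + 4*(0)*conj(exp(-2*I*pi/3)) + 4*(0)*conj(exp(2*I*pi/3))]
      = (1/12)[(9) + (3) + (0) + (0)] = 12/12 = 1
  <chi_4*chi_4, chi_4> = (1/12)[1*(9)*conj(3) + 3*(1)*conj(-1) + 4*(0)*conj(0) + 4*(0)*conj(0)]
      = (1/12)[(27) + (-3) + (0) + (0)] = 24/12 = 2
(Exp terms are combined using exp(i*s)*conj(exp(i*t)) = exp(i*(s-t)), and sums of them are collapsed using the identity that for every m > 1 the m distinct m-th roots of unity sum to 0, e.g. 1 + exp(2*I*pi/3) + exp(-2*I*pi/3) = 0.)
Hence the multiplicities are chi_1: 1, chi_2: 1, chi_3: 1, chi_4: 2. Dimension check: dim(chi_4)*dim(chi_4) = 3*3 = 9 and sum (mult * dim) = 1*1 + 1*1 + 1*1 + 2*3 = 9.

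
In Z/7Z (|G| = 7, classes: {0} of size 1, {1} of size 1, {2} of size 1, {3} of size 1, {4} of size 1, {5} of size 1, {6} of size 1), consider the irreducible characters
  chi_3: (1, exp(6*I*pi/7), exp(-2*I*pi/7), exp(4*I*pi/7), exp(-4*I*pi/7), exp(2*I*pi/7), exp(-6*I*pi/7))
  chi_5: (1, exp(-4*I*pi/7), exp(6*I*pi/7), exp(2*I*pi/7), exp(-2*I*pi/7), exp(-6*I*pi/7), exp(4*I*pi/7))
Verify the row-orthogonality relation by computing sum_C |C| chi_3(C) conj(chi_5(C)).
Sum = 0; so <chi_3, chi_5> = 0 (distinct irreducibles are orthogonal).

Derivation: Compute term by term over conjugacy classes (|C| * chi_3(C) * conj(chi_5(C))):
  1*(1)*conj(1) + 1*(exp(6*I*pi/7))*conj(exp(-4*I*pi/7)) + 1*(exp(-2*I*pi/7))*conj(exp(6*I*pi/7)) + 1*(exp(4*I*pi/7))*conj(exp(2*I*pi/7)) + 1*(exp(-4*I*pi/7))*conj(exp(-2*I*pi/7)) + 1*(exp(2*I*pi/7))*conj(exp(-6*I*pi/7)) + 1*(exp(-6*I*pi/7))*conj(exp(4*I*pi/7))
  = (1) + (exp(-4*I*pi/7)) + (exp(6*I*pi/7)) + (exp(2*I*pi/7)) + (exp(-2*I*pi/7)) + (exp(-6*I*pi/7)) + (exp(4*I*pi/7))
  = 0.
(Exp terms are combined using exp(i*s)*conj(exp(i*t)) = exp(i*(s-t)), and sums of them are collapsed using the identity that for every m > 1 the m distinct m-th roots of unity sum to 0, e.g. 1 + exp(2*I*pi/3) + exp(-2*I*pi/3) = 0.)
Dividing by |G| = 7 gives 0/7 = 0, matching the row-orthogonality relation <chi_3, chi_5> = [chi_3 = chi_5].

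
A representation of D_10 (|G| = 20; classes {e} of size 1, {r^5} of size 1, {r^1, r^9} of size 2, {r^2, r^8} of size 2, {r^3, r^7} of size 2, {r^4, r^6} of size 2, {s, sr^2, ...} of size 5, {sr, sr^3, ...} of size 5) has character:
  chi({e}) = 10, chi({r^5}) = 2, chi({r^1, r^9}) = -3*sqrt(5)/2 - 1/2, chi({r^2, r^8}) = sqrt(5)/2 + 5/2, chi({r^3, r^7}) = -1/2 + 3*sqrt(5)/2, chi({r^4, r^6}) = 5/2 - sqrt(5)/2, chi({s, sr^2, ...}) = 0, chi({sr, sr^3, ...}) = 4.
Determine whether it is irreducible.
Not irreducible (reducible): <chi, chi> = 13 > 1.

Why: <chi, chi> = (1/|G|) sum_C |C| * |chi(C)|^2 = (1/20)[1*|10|^2 + 1*|2|^2 + 2*|-3*sqrt(5)/2 - 1/2|^2 + 2*|sqrt(5)/2 + 5/2|^2 + 2*|-1/2 + 3*sqrt(5)/2|^2 + 2*|5/2 - sqrt(5)/2|^2 + 5*|0|^2 + 5*|4|^2]
  = (1/20)[(100) + (4) + (3*sqrt(5) + 23) + (5*sqrt(5) + 15) + (23 - 3*sqrt(5)) + (15 - 5*sqrt(5)) + (0) + (80)] = 260/20 = 13.
A character is irreducible iff <chi, chi> = 1, so this representation is reducible.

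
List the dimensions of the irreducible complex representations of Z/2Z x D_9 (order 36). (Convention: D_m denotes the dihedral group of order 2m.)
Dimensions: 1, 1, 1, 1, 2, 2, 2, 2, 2, 2, 2, 2

There are 12 irreducibles (= number of conjugacy classes). Their dimensions d_i satisfy sum d_i^2 = |G| = 36: 1 + 1 + 1 + 1 + 4 + 4 + 4 + 4 + 4 + 4 + 4 + 4 = 36. (For the product with Z/2Z: each of the 2 1-dim characters of Z/2Z tensors with each irrep of D_9, giving 2 copies of each D_9-dimension.)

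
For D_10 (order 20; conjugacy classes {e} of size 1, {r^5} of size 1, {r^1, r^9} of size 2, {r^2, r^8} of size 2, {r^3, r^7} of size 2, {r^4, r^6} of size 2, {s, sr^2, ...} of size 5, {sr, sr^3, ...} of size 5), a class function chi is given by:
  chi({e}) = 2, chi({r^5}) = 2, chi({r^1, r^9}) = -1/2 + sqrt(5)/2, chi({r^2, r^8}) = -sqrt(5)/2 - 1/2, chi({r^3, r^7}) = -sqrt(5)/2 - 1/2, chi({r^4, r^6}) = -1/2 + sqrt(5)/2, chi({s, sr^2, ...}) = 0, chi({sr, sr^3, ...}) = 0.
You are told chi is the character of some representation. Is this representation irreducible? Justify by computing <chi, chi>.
Irreducible: <chi, chi> = 1.

Proof sketch: <chi, chi> = (1/|G|) sum_C |C| * |chi(C)|^2 = (1/20)[1*|2|^2 + 1*|2|^2 + 2*|-1/2 + sqrt(5)/2|^2 + 2*|-sqrt(5)/2 - 1/2|^2 + 2*|-sqrt(5)/2 - 1/2|^2 + 2*|-1/2 + sqrt(5)/2|^2 + 5*|0|^2 + 5*|0|^2]
  = (1/20)[(4) + (4) + (3 - sqrt(5)) + (sqrt(5) + 3) + (sqrt(5) + 3) + (3 - sqrt(5)) + (0) + (0)] = 20/20 = 1.
A character is irreducible iff <chi, chi> = 1, so this representation is irreducible.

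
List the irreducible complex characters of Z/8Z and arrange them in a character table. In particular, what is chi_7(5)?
Character table of Z/8Z (irreps indexed chi_0,...,chi_7 with chi_k(m) = zeta_8^(k*m), zeta_8 = exp(2*pi*i/8)):
  irrep \ class  {0} (size 1)  {1} (size 1)    {2} (size 1)  {3} (size 1)    {4} (size 1)  {5} (size 1)    {6} (size 1)  {7} (size 1)  
  chi_0          1             1               1             1               1             1               1             1             
  chi_1          1             exp(I*pi/4)     I             exp(3*I*pi/4)   -1            exp(-3*I*pi/4)  -I            exp(-I*pi/4)  
  chi_2          1             I               -1            -I              1             I               -1            -I            
  chi_3          1             exp(3*I*pi/4)   -I            exp(I*pi/4)     -1            exp(-I*pi/4)    I             exp(-3*I*pi/4)
  chi_4          1             -1              1             -1              1             -1              1             -1            
  chi_5          1             exp(-3*I*pi/4)  I             exp(-I*pi/4)    -1            exp(I*pi/4)     -I            exp(3*I*pi/4) 
  chi_6          1             -I              -1            I               1             -I              -1            I             
  chi_7          1             exp(-I*pi/4)    -I            exp(-3*I*pi/4)  -1            exp(3*I*pi/4)   I             exp(I*pi/4)   

Spot check: chi_7(5) = zeta_8^(7*5) = zeta_8^35 = exp(3*I*pi/4).

Why: Z/8Z is abelian, so all 8 irreducible complex representations are 1-dimensional. They are given by chi_k(m) = zeta_8^(k*m) for k = 0,...,7. Row orthogonality: sum_m chi_k(m) conj(chi_l(m)) = 8 * [k = l].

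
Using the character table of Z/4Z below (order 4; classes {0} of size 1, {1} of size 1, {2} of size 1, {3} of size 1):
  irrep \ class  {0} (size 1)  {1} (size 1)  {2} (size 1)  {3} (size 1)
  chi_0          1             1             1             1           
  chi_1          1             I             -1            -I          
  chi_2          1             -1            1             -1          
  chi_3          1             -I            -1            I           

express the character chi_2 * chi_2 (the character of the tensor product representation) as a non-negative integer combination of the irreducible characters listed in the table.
chi_2 tensor chi_2 = chi_0 (all other irreducibles have multiplicity 0).

Argument: The character of a tensor product is the pointwise product (chi_2 * chi_2)(C) = chi_2(C) * chi_2(C):
  {0}: (1)*(1), {1}: (-1)*(-1), {2}: (1)*(1), {3}: (-1)*(-1)
so (chi_2 * chi_2) takes values
  {0} -> 1, {1} -> 1, {2} -> 1, {3} -> 1.
Now take the inner product of this character with each irreducible chi from the table, <chi_2*chi_2, chi> = (1/4) sum_C |C| (chi_2*chi_2)(C) conj(chi(C)):
  <chi_2*chi_2, chi_0> = (1/4)[1*(1)*conj(1) + 1*(1)*conj(1) + 1*(1)*conj(1) + 1*(1)*conj(1)]
      = (1/4)[(1) + (1) + (1) + (1)] = 4/4 = 1
  <chi_2*chi_2, chi_1> = (1/4)[1*(1)*conj(1) + 1*(1)*conj(I) + 1*(1)*conj(-1) + 1*(1)*conj(-I)]
      = (1/4)[(1) + (-I) + (-1) + (I)] = 0/4 = 0
  <chi_2*chi_2, chi_2> = (1/4)[1*(1)*conj(1) + 1*(1)*conj(-1) + 1*(1)*conj(1) + 1*(1)*conj(-1)]
      = (1/4)[(1) + (-1) + (1) + (-1)] = 0/4 = 0
  <chi_2*chi_2, chi_3> = (1/4)[1*(1)*conj(1) + 1*(1)*conj(-I) + 1*(1)*conj(-1) + 1*(1)*conj(I)]
      = (1/4)[(1) + (I) + (-1) + (-I)] = 0/4 = 0
(Exp terms are combined using exp(i*s)*conj(exp(i*t)) = exp(i*(s-t)), and sums of them are collapsed using the identity that for every m > 1 the m distinct m-th roots of unity sum to 0, e.g. 1 + exp(2*I*pi/3) + exp(-2*I*pi/3) = 0.)
Hence the multiplicities are chi_0: 1. Dimension check: dim(chi_2)*dim(chi_2) = 1*1 = 1 and sum (mult * dim) = 1*1 = 1.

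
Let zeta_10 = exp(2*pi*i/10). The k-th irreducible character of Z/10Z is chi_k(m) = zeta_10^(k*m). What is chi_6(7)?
chi_6(7) = zeta_10^42 = exp(2*I*pi/5)

Details: chi_6(7) = zeta_10^(6*7) = zeta_10^42. Since zeta_10^10 = 1, this equals zeta_10^2 = exp(2*pi*i*2/10) = exp(2*I*pi/5).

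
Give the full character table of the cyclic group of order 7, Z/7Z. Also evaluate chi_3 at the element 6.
Character table of Z/7Z (irreps indexed chi_0,...,chi_6 with chi_k(m) = zeta_7^(k*m), zeta_7 = exp(2*pi*i/7)):
  irrep \ class  {0} (size 1)  {1} (size 1)    {2} (size 1)    {3} (size 1)    {4} (size 1)    {5} (size 1)    {6} (size 1)  
  chi_0          1             1               1               1               1               1               1             
  chi_1          1             exp(2*I*pi/7)   exp(4*I*pi/7)   exp(6*I*pi/7)   exp(-6*I*pi/7)  exp(-4*I*pi/7)  exp(-2*I*pi/7)
  chi_2          1             exp(4*I*pi/7)   exp(-6*I*pi/7)  exp(-2*I*pi/7)  exp(2*I*pi/7)   exp(6*I*pi/7)   exp(-4*I*pi/7)
  chi_3          1             exp(6*I*pi/7)   exp(-2*I*pi/7)  exp(4*I*pi/7)   exp(-4*I*pi/7)  exp(2*I*pi/7)   exp(-6*I*pi/7)
  chi_4          1             exp(-6*I*pi/7)  exp(2*I*pi/7)   exp(-4*I*pi/7)  exp(4*I*pi/7)   exp(-2*I*pi/7)  exp(6*I*pi/7) 
  chi_5          1             exp(-4*I*pi/7)  exp(6*I*pi/7)   exp(2*I*pi/7)   exp(-2*I*pi/7)  exp(-6*I*pi/7)  exp(4*I*pi/7) 
  chi_6          1             exp(-2*I*pi/7)  exp(-4*I*pi/7)  exp(-6*I*pi/7)  exp(6*I*pi/7)   exp(4*I*pi/7)   exp(2*I*pi/7) 

Spot check: chi_3(6) = zeta_7^(3*6) = zeta_7^18 = exp(-6*I*pi/7).

Z/7Z is abelian, so all 7 irreducible complex representations are 1-dimensional. They are given by chi_k(m) = zeta_7^(k*m) for k = 0,...,6. Row orthogonality: sum_m chi_k(m) conj(chi_l(m)) = 7 * [k = l].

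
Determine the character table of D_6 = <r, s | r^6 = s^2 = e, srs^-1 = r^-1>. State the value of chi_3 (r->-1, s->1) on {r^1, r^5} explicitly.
Conjugacy classes: {e} of size 1, {r^3} of size 1, {r^1, r^5} of size 2, {r^2, r^4} of size 2, {s, sr^2, ...} of size 3, {sr, sr^3, ...} of size 3.
Character table:
  irrep \ class              {e} (size 1)  {r^3} (size 1)  {r^1, r^5} (size 2)  {r^2, r^4} (size 2)  {s, sr^2, ...} (size 3)  {sr, sr^3, ...} (size 3)
  chi_1 (triv)               1             1               1                    1                    1                        1                       
  chi_2 (sign: r->1, s->-1)  1             1               1                    1                    -1                       -1                      
  chi_3 (r->-1, s->1)        1             -1              -1                   1                    1                        -1                      
  chi_4 (r->-1, s->-1)       1             -1              -1                   1                    -1                       1                       
  chi_5 (2d, j=1)            2             -2              1                    -1                   0                        0                       
  chi_6 (2d, j=2)            2             2               -1                   -1                   0                        0                       

Spot check: chi_3 (r->-1, s->1) on {r^1, r^5} = -1.

Solution. D_6 has order 2*6 = 12 with 6 conjugacy classes, hence 6 irreducibles. Sum of squared dims 1 + 1 + 1 + 1 + 4 + 4 = 12 = |G|. Linear characters come from the abelianisation; the 2-dimensional irreps have character r^k -> 2*cos(2*pi*j*k/6), reflections -> 0.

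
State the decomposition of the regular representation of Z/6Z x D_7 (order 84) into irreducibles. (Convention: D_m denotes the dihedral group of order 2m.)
Each irreducible V_i of dimension d_i appears with multiplicity d_i, i.e. rho_reg = (direct sum over all irreducibles V_i) d_i V_i. The irreducible dimensions for Z/6Z x D_7 are 1, 1, 1, 1, 1, 1, 1, 1, 1, 1, 1, 1, 2, 2, 2, 2, 2, 2, 2, 2, 2, 2, 2, 2, 2, 2, 2, 2, 2, 2: 12 irreducibles of dimension 1, each with multiplicity 1; 18 irreducibles of dimension 2, each with multiplicity 2. Total dimension 12*1*1 + 18*2*2 = 84 = |G|.

Proof sketch: General theorem: in the regular representation of a finite group G, each irreducible appears with multiplicity equal to its dimension. Check: dim(rho_reg) = sum d_i^2 = 1 + 1 + 1 + 1 + 1 + 1 + 1 + 1 + 1 + 1 + 1 + 1 + 4 + 4 + 4 + 4 + 4 + 4 + 4 + 4 + 4 + 4 + 4 + 4 + 4 + 4 + 4 + 4 + 4 + 4 = 84 = |G|.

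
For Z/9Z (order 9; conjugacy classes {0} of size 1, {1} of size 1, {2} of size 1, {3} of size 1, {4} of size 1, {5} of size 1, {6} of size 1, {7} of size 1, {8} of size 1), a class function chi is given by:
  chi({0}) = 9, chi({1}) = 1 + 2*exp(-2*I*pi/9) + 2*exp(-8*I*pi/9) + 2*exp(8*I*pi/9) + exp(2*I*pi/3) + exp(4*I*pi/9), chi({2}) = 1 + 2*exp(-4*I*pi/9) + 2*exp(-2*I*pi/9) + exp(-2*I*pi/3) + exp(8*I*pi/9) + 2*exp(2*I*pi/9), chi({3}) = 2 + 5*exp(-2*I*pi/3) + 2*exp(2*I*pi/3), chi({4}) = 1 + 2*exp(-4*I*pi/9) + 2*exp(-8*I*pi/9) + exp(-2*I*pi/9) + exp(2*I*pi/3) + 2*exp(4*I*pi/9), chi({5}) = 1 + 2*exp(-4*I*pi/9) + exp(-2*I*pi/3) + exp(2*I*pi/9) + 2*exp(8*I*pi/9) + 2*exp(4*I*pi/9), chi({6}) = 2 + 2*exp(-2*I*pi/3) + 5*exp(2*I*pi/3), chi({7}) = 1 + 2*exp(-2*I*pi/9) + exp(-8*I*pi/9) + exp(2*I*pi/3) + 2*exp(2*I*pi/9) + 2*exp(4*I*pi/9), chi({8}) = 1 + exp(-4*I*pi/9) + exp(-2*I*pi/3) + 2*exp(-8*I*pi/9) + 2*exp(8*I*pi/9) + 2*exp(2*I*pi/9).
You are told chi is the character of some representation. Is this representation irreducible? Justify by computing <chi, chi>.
Not irreducible (reducible): <chi, chi> = 15 > 1.

Why: <chi, chi> = (1/|G|) sum_C |C| * |chi(C)|^2 = (1/9)[1*|9|^2 + 1*|1 + 2*exp(-2*I*pi/9) + 2*exp(-8*I*pi/9) + 2*exp(8*I*pi/9) + exp(2*I*pi/3) + exp(4*I*pi/9)|^2 + 1*|1 + 2*exp(-4*I*pi/9) + 2*exp(-2*I*pi/9) + exp(-2*I*pi/3) + exp(8*I*pi/9) + 2*exp(2*I*pi/9)|^2 + 1*|2 + 5*exp(-2*I*pi/3) + 2*exp(2*I*pi/3)|^2 + 1*|1 + 2*exp(-4*I*pi/9) + 2*exp(-8*I*pi/9) + exp(-2*I*pi/9) + exp(2*I*pi/3) + 2*exp(4*I*pi/9)|^2 + 1*|1 + 2*exp(-4*I*pi/9) + exp(-2*I*pi/3) + exp(2*I*pi/9) + 2*exp(8*I*pi/9) + 2*exp(4*I*pi/9)|^2 + 1*|2 + 2*exp(-2*I*pi/3) + 5*exp(2*I*pi/3)|^2 + 1*|1 + 2*exp(-2*I*pi/9) + exp(-8*I*pi/9) + exp(2*I*pi/3) + 2*exp(2*I*pi/9) + 2*exp(4*I*pi/9)|^2 + 1*|1 + exp(-4*I*pi/9) + exp(-2*I*pi/3) + 2*exp(-8*I*pi/9) + 2*exp(8*I*pi/9) + 2*exp(2*I*pi/9)|^2]
  = (1/9)[(81) + (15 + 9*exp(-2*I*pi/3) + 9*exp(-2*I*pi/9) + 5*exp(-4*I*pi/9) + 10*exp(-8*I*pi/9) + 10*exp(8*I*pi/9) + 5*exp(4*I*pi/9) + 9*exp(2*I*pi/9) + 9*exp(2*I*pi/3)) + (15 + 9*exp(-4*I*pi/9) + 9*exp(-2*I*pi/3) + 10*exp(-2*I*pi/9) + 5*exp(-8*I*pi/9) + 5*exp(8*I*pi/9) + 10*exp(2*I*pi/9) + 9*exp(2*I*pi/3) + 9*exp(4*I*pi/9)) + (9) + (15 + 10*exp(-4*I*pi/9) + 9*exp(-2*I*pi/3) + 5*exp(-2*I*pi/9) + 9*exp(-8*I*pi/9) + 9*exp(8*I*pi/9) + 5*exp(2*I*pi/9) + 9*exp(2*I*pi/3) + 10*exp(4*I*pi/9)) + (15 + 10*exp(-4*I*pi/9) + 9*exp(-2*I*pi/3) + 5*exp(-2*I*pi/9) + 9*exp(-8*I*pi/9) + 9*exp(8*I*pi/9) + 5*exp(2*I*pi/9) + 9*exp(2*I*pi/3) + 10*exp(4*I*pi/9)) + (9) + (15 + 9*exp(-4*I*pi/9) + 9*exp(-2*I*pi/3) + 10*exp(-2*I*pi/9) + 5*exp(-8*I*pi/9) + 5*exp(8*I*pi/9) + 10*exp(2*I*pi/9) + 9*exp(2*I*pi/3) + 9*exp(4*I*pi/9)) + (15 + 9*exp(-2*I*pi/3) + 9*exp(-2*I*pi/9) + 5*exp(-4*I*pi/9) + 10*exp(-8*I*pi/9) + 10*exp(8*I*pi/9) + 5*exp(4*I*pi/9) + 9*exp(2*I*pi/9) + 9*exp(2*I*pi/3))] = 135/9 = 15.
(Exp terms are combined using exp(i*s)*conj(exp(i*t)) = exp(i*(s-t)), and sums of them are collapsed using the identity that for every m > 1 the m distinct m-th roots of unity sum to 0, e.g. 1 + exp(2*I*pi/3) + exp(-2*I*pi/3) = 0.)
A character is irreducible iff <chi, chi> = 1, so this representation is reducible.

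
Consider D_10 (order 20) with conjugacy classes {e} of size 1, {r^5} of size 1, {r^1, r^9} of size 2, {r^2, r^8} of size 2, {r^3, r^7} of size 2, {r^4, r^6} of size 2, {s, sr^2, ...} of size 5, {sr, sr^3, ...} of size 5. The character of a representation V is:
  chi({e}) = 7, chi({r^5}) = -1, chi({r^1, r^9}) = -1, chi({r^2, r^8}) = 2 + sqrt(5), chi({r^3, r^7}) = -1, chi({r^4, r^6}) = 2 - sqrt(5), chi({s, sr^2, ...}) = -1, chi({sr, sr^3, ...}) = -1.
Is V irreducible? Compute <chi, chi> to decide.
Not irreducible (reducible): <chi, chi> = 5 > 1.

Justification: <chi, chi> = (1/|G|) sum_C |C| * |chi(C)|^2 = (1/20)[1*|7|^2 + 1*|-1|^2 + 2*|-1|^2 + 2*|2 + sqrt(5)|^2 + 2*|-1|^2 + 2*|2 - sqrt(5)|^2 + 5*|-1|^2 + 5*|-1|^2]
  = (1/20)[(49) + (1) + (2) + (8*sqrt(5) + 18) + (2) + (18 - 8*sqrt(5)) + (5) + (5)] = 100/20 = 5.
A character is irreducible iff <chi, chi> = 1, so this representation is reducible.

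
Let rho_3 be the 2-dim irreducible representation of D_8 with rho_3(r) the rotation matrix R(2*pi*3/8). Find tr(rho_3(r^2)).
chi_{rho_3}(r^2) = 2*cos(2*pi*3*2/8) = 0

Justification: rho_3(r^2) is rotation by angle 2*pi*3*2/8, whose trace is 2*cos(2*pi*3*2/8) = 0.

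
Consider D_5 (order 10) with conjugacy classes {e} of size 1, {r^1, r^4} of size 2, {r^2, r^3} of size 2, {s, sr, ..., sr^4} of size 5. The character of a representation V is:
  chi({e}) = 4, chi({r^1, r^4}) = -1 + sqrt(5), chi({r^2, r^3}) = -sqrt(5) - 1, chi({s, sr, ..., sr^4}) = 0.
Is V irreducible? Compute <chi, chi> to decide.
Not irreducible (reducible): <chi, chi> = 4 > 1.

Argument: <chi, chi> = (1/|G|) sum_C |C| * |chi(C)|^2 = (1/10)[1*|4|^2 + 2*|-1 + sqrt(5)|^2 + 2*|-sqrt(5) - 1|^2 + 5*|0|^2]
  = (1/10)[(16) + (12 - 4*sqrt(5)) + (4*sqrt(5) + 12) + (0)] = 40/10 = 4.
A character is irreducible iff <chi, chi> = 1, so this representation is reducible.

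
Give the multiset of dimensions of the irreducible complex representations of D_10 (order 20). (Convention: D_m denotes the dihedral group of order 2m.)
Dimensions: 1, 1, 1, 1, 2, 2, 2, 2

Justification: There are 8 irreducibles (= number of conjugacy classes). Their dimensions d_i satisfy sum d_i^2 = |G| = 20: 1 + 1 + 1 + 1 + 4 + 4 + 4 + 4 = 20.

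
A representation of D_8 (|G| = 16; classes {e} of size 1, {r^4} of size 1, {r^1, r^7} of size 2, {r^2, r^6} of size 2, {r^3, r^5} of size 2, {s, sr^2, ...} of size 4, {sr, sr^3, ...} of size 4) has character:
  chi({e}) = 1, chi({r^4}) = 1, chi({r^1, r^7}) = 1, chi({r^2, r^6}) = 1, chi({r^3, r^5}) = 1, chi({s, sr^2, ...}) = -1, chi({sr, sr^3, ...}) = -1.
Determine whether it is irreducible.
Irreducible: <chi, chi> = 1.

<chi, chi> = (1/|G|) sum_C |C| * |chi(C)|^2 = (1/16)[1*|1|^2 + 1*|1|^2 + 2*|1|^2 + 2*|1|^2 + 2*|1|^2 + 4*|-1|^2 + 4*|-1|^2]
  = (1/16)[(1) + (1) + (2) + (2) + (2) + (4) + (4)] = 16/16 = 1.
A character is irreducible iff <chi, chi> = 1, so this representation is irreducible.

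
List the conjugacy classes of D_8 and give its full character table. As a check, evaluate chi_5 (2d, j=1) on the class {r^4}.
Conjugacy classes: {e} of size 1, {r^4} of size 1, {r^1, r^7} of size 2, {r^2, r^6} of size 2, {r^3, r^5} of size 2, {s, sr^2, ...} of size 4, {sr, sr^3, ...} of size 4.
Character table:
  irrep \ class              {e} (size 1)  {r^4} (size 1)  {r^1, r^7} (size 2)  {r^2, r^6} (size 2)  {r^3, r^5} (size 2)  {s, sr^2, ...} (size 4)  {sr, sr^3, ...} (size 4)
  chi_1 (triv)               1             1               1                    1                    1                    1                        1                       
  chi_2 (sign: r->1, s->-1)  1             1               1                    1                    1                    -1                       -1                      
  chi_3 (r->-1, s->1)        1             1               -1                   1                    -1                   1                        -1                      
  chi_4 (r->-1, s->-1)       1             1               -1                   1                    -1                   -1                       1                       
  chi_5 (2d, j=1)            2             -2              sqrt(2)              0                    -sqrt(2)             0                        0                       
  chi_6 (2d, j=2)            2             2               0                    -2                   0                    0                        0                       
  chi_7 (2d, j=3)            2             -2              -sqrt(2)             0                    sqrt(2)              0                        0                       

Spot check: chi_5 (2d, j=1) on {r^4} = -2.

Reasoning: D_8 has order 2*8 = 16 with 7 conjugacy classes, hence 7 irreducibles. Sum of squared dims 1 + 1 + 1 + 1 + 4 + 4 + 4 = 16 = |G|. Linear characters come from the abelianisation; the 2-dimensional irreps have character r^k -> 2*cos(2*pi*j*k/8), reflections -> 0.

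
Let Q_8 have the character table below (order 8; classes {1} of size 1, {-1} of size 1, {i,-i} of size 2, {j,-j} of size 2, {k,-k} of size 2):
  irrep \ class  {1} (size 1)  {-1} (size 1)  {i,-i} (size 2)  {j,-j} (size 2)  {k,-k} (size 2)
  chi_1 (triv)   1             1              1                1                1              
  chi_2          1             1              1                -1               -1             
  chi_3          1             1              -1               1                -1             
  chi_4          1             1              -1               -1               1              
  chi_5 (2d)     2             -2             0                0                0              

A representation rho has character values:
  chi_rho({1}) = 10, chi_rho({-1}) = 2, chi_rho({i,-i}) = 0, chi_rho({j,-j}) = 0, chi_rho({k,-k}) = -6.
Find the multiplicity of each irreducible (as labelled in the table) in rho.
Multiplicities: chi_1: 0, chi_2: 3, chi_3: 3, chi_4: 0, chi_5: 2.

Explanation: Use <chi_rho, chi> = (1/|G|) sum_C |C| * chi_rho(C) * conj(chi(C)) with |G| = 8 for each irreducible chi in the table:
  <chi_rho, chi_1> = (1/8)[1*(10)*conj(1) + 1*(2)*conj(1) + 2*(0)*conj(1) + 2*(0)*conj(1) + 2*(-6)*conj(1)]
      = (1/8)[(10) + (2) + (0) + (0) + (-12)] = 0/8 = 0
  <chi_rho, chi_2> = (1/8)[1*(10)*conj(1) + 1*(2)*conj(1) + 2*(0)*conj(1) + 2*(0)*conj(-1) + 2*(-6)*conj(-1)]
      = (1/8)[(10) + (2) + (0) + (0) + (12)] = 24/8 = 3
  <chi_rho, chi_3> = (1/8)[1*(10)*conj(1) + 1*(2)*conj(1) + 2*(0)*conj(-1) + 2*(0)*conj(1) + 2*(-6)*conj(-1)]
      = (1/8)[(10) + (2) + (0) + (0) + (12)] = 24/8 = 3
  <chi_rho, chi_4> = (1/8)[1*(10)*conj(1) + 1*(2)*conj(1) + 2*(0)*conj(-1) + 2*(0)*conj(-1) + 2*(-6)*conj(1)]
      = (1/8)[(10) + (2) + (0) + (0) + (-12)] = 0/8 = 0
  <chi_rho, chi_5> = (1/8)[1*(10)*conj(2) + 1*(2)*conj(-2) + 2*(0)*conj(0) + 2*(0)*conj(0) + 2*(-6)*conj(0)]
      = (1/8)[(20) + (-4) + (0) + (0) + (0)] = 16/8 = 2
Dimension check: dim(rho) = sum (mult * dim) = 0*1 + 3*1 + 3*1 + 0*1 + 2*2 = 10 = chi_rho(e) = 10.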